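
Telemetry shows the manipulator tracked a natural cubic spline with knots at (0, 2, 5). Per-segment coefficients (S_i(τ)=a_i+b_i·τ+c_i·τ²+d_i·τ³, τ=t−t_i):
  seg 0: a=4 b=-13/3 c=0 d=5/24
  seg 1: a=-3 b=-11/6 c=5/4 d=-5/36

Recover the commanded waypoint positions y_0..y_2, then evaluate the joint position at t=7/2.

y_0 = S_0(0) = a_0 = 4
y_1 = S_1(0) = a_1 = -3
y_2 = S_1(3) = -1
t_q=7/2 is in segment 1 (τ=3/2); S_1(τ)=-109/32

y_0=4 y_1=-3 y_2=-1
S(7/2) = -109/32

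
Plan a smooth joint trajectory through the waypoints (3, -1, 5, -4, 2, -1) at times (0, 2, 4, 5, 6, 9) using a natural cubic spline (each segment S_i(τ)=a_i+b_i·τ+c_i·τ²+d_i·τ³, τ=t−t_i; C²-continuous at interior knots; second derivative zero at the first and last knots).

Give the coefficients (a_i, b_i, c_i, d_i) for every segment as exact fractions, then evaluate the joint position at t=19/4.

Δ: Δ0=-2, Δ1=3, Δ2=-9, Δ3=6, Δ4=-1
row 1: diag=8, rhs=30; c'=1/4, d'=15/4
row 2: denom=6−2·1/4=11/2; d'=(-72−2·15/4)/(11/2)=-159/11
row 3: denom=4−1·2/11=42/11; d'=(90−1·-159/11)/(42/11)=383/14
row 4: denom=8−1·11/42=325/42; d'=(-42−1·383/14)/(325/42)=-2913/325
back: M4=-2913/325
back: M3=383/14−11/42·-2913/325=9654/325
back: M2=-159/11−2/11·9654/325=-6453/325
back: M1=15/4−1/4·-6453/325=2832/325
M: M0=0, M1=2832/325, M2=-6453/325, M3=9654/325, M4=-2913/325, M5=0
seg 0: a=3, c=M0/2=0, d=(M1−M0)/(6·2)=236/325, b=Δ0−h0·(2M0+M1)/6=-1594/325
seg 1: a=-1, c=M1/2=1416/325, d=(M2−M1)/(6·2)=-619/260, b=Δ1−h1·(2M1+M2)/6=1238/325
seg 2: a=5, c=M2/2=-6453/650, d=(M3−M2)/(6·1)=413/50, b=Δ2−h2·(2M2+M3)/6=-2383/325
seg 3: a=-4, c=M3/2=4827/325, d=(M4−M3)/(6·1)=-4189/650, b=Δ3−h3·(2M3+M4)/6=-313/130
seg 4: a=2, c=M4/2=-2913/650, d=(M5−M4)/(6·3)=971/1950, b=Δ4−h4·(2M4+M5)/6=2588/325
t_q=19/4 → seg 2, τ=3/4; S=5+-2383/325·τ+-6453/650·τ²+413/50·τ³=-108113/41600

  seg 0: a=3 b=-1594/325 c=0 d=236/325
  seg 1: a=-1 b=1238/325 c=1416/325 d=-619/260
  seg 2: a=5 b=-2383/325 c=-6453/650 d=413/50
  seg 3: a=-4 b=-313/130 c=4827/325 d=-4189/650
  seg 4: a=2 b=2588/325 c=-2913/650 d=971/1950
S(19/4) = -108113/41600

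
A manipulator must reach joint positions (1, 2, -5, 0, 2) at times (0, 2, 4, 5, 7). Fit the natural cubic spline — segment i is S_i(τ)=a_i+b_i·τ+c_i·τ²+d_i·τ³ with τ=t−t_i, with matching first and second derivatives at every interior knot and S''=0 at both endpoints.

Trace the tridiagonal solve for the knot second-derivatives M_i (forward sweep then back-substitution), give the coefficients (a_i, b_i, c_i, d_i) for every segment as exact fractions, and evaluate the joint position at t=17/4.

Δ: Δ0=1/2, Δ1=-7/2, Δ2=5, Δ3=1
row 1: diag=8, rhs=-24; c'=1/4, d'=-3
row 2: denom=6−2·1/4=11/2; d'=(51−2·-3)/(11/2)=114/11
row 3: denom=6−1·2/11=64/11; d'=(-24−1·114/11)/(64/11)=-189/32
back: M3=-189/32
back: M2=114/11−2/11·-189/32=183/16
back: M1=-3−1/4·183/16=-375/64
M: M0=0, M1=-375/64, M2=183/16, M3=-189/32, M4=0
seg 0: a=1, c=M0/2=0, d=(M1−M0)/(6·2)=-125/256, b=Δ0−h0·(2M0+M1)/6=157/64
seg 1: a=2, c=M1/2=-375/128, d=(M2−M1)/(6·2)=369/256, b=Δ1−h1·(2M1+M2)/6=-109/32
seg 2: a=-5, c=M2/2=183/32, d=(M3−M2)/(6·1)=-185/64, b=Δ2−h2·(2M2+M3)/6=139/64
seg 3: a=0, c=M3/2=-189/64, d=(M4−M3)/(6·2)=63/128, b=Δ3−h3·(2M3+M4)/6=79/16
t_q=17/4 → seg 2, τ=1/4; S=-5+139/64·τ+183/32·τ²+-185/64·τ³=-16977/4096

  seg 0: a=1 b=157/64 c=0 d=-125/256
  seg 1: a=2 b=-109/32 c=-375/128 d=369/256
  seg 2: a=-5 b=139/64 c=183/32 d=-185/64
  seg 3: a=0 b=79/16 c=-189/64 d=63/128
S(17/4) = -16977/4096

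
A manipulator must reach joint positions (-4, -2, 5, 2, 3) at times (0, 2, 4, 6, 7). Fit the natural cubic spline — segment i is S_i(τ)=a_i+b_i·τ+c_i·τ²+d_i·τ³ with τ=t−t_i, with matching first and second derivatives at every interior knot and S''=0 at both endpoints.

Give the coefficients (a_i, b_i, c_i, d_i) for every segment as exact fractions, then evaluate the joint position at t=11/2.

Δ: Δ0=1, Δ1=7/2, Δ2=-3/2, Δ3=1
row 1: diag=8, rhs=15; c'=1/4, d'=15/8
row 2: denom=8−2·1/4=15/2; d'=(-30−2·15/8)/(15/2)=-9/2
row 3: denom=6−2·4/15=82/15; d'=(15−2·-9/2)/(82/15)=180/41
back: M3=180/41
back: M2=-9/2−4/15·180/41=-465/82
back: M1=15/8−1/4·-465/82=135/41
M: M0=0, M1=135/41, M2=-465/82, M3=180/41, M4=0
seg 0: a=-4, c=M0/2=0, d=(M1−M0)/(6·2)=45/164, b=Δ0−h0·(2M0+M1)/6=-4/41
seg 1: a=-2, c=M1/2=135/82, d=(M2−M1)/(6·2)=-245/328, b=Δ1−h1·(2M1+M2)/6=131/41
seg 2: a=5, c=M2/2=-465/164, d=(M3−M2)/(6·2)=275/328, b=Δ2−h2·(2M2+M3)/6=67/82
seg 3: a=2, c=M3/2=90/41, d=(M4−M3)/(6·1)=-30/41, b=Δ3−h3·(2M3+M4)/6=-19/41
t_q=11/2 → seg 2, τ=3/2; S=5+67/82·τ+-465/164·τ²+275/328·τ³=7021/2624

  seg 0: a=-4 b=-4/41 c=0 d=45/164
  seg 1: a=-2 b=131/41 c=135/82 d=-245/328
  seg 2: a=5 b=67/82 c=-465/164 d=275/328
  seg 3: a=2 b=-19/41 c=90/41 d=-30/41
S(11/2) = 7021/2624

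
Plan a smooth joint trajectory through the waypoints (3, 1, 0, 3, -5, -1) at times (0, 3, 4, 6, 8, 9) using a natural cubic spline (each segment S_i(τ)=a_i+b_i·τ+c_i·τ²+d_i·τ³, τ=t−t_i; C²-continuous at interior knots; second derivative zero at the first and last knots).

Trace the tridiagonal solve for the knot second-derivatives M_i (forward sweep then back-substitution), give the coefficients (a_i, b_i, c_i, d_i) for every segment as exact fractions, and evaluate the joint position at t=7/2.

Δ: Δ0=-2/3, Δ1=-1, Δ2=3/2, Δ3=-4, Δ4=4
row 1: diag=8, rhs=-2; c'=1/8, d'=-1/4
row 2: denom=6−1·1/8=47/8; d'=(15−1·-1/4)/(47/8)=122/47
row 3: denom=8−2·16/47=344/47; d'=(-33−2·122/47)/(344/47)=-1795/344
row 4: denom=6−2·47/172=469/86; d'=(48−2·-1795/344)/(469/86)=10051/938
back: M4=10051/938
back: M3=-1795/344−47/172·10051/938=-7641/938
back: M2=122/47−16/47·-7641/938=2518/469
back: M1=-1/4−1/8·2518/469=-432/469
M: M0=0, M1=-432/469, M2=2518/469, M3=-7641/938, M4=10051/938, M5=0
seg 0: a=3, c=M0/2=0, d=(M1−M0)/(6·3)=-24/469, b=Δ0−h0·(2M0+M1)/6=-290/1407
seg 1: a=1, c=M1/2=-216/469, d=(M2−M1)/(6·1)=1475/1407, b=Δ1−h1·(2M1+M2)/6=-2234/1407
seg 2: a=0, c=M2/2=1259/469, d=(M3−M2)/(6·2)=-1811/1608, b=Δ2−h2·(2M2+M3)/6=895/1407
seg 3: a=3, c=M3/2=-7641/1876, d=(M4−M3)/(6·2)=4423/2814, b=Δ3−h3·(2M3+M4)/6=-6025/2814
seg 4: a=-5, c=M4/2=10051/1876, d=(M5−M4)/(6·1)=-10051/5628, b=Δ4−h4·(2M4+M5)/6=1205/2814
t_q=7/2 → seg 1, τ=1/2; S=1+-2234/1407·τ+-216/469·τ²+1475/1407·τ³=119/536

  seg 0: a=3 b=-290/1407 c=0 d=-24/469
  seg 1: a=1 b=-2234/1407 c=-216/469 d=1475/1407
  seg 2: a=0 b=895/1407 c=1259/469 d=-1811/1608
  seg 3: a=3 b=-6025/2814 c=-7641/1876 d=4423/2814
  seg 4: a=-5 b=1205/2814 c=10051/1876 d=-10051/5628
S(7/2) = 119/536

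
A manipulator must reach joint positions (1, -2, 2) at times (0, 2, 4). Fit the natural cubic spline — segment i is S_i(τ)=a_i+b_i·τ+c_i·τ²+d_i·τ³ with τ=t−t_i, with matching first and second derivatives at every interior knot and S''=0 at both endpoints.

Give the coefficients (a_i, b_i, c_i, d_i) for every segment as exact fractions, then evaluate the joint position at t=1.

Δ: Δ0=-3/2, Δ1=2
row 1: diag=8, rhs=21; c'=1/4, d'=21/8
back: M1=21/8
M: M0=0, M1=21/8, M2=0
seg 0: a=1, c=M0/2=0, d=(M1−M0)/(6·2)=7/32, b=Δ0−h0·(2M0+M1)/6=-19/8
seg 1: a=-2, c=M1/2=21/16, d=(M2−M1)/(6·2)=-7/32, b=Δ1−h1·(2M1+M2)/6=1/4
t_q=1 → seg 0, τ=1; S=1+-19/8·τ+0·τ²+7/32·τ³=-37/32

  seg 0: a=1 b=-19/8 c=0 d=7/32
  seg 1: a=-2 b=1/4 c=21/16 d=-7/32
S(1) = -37/32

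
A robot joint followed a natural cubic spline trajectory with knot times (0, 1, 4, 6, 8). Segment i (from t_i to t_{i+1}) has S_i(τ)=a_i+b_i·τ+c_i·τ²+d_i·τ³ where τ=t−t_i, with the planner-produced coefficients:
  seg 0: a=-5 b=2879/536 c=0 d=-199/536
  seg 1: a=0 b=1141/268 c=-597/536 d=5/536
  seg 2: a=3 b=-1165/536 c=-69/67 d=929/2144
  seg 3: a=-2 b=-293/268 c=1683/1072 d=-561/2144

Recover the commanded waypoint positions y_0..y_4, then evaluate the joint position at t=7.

y_0=-5 y_1=0 y_2=3 y_3=-2 y_4=0
S(7) = -3827/2144

y_0 = S_0(0) = a_0 = -5
y_1 = S_1(0) = a_1 = 0
y_2 = S_2(0) = a_2 = 3
y_3 = S_3(0) = a_3 = -2
y_4 = S_3(2) = 0
t_q=7 is in segment 3 (τ=1); S_3(τ)=-3827/2144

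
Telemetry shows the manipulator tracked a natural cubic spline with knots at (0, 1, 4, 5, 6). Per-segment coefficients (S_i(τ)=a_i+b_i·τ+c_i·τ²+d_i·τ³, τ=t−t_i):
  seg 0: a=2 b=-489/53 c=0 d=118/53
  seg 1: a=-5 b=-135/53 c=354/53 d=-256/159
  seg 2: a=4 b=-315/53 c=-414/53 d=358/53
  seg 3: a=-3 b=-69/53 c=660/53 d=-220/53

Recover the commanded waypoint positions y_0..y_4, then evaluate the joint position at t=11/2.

y_0 = S_0(0) = a_0 = 2
y_1 = S_1(0) = a_1 = -5
y_2 = S_2(0) = a_2 = 4
y_3 = S_3(0) = a_3 = -3
y_4 = S_3(1) = 4
t_q=11/2 is in segment 3 (τ=1/2); S_3(τ)=-56/53

y_0=2 y_1=-5 y_2=4 y_3=-3 y_4=4
S(11/2) = -56/53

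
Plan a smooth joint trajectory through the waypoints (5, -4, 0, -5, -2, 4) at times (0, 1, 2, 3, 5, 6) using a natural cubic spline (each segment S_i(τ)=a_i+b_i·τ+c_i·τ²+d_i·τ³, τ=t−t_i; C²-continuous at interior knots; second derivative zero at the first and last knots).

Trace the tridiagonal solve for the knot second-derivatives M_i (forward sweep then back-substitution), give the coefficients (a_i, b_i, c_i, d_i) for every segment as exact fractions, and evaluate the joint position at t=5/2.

  seg 0: a=5 b=-751/57 c=0 d=238/57
  seg 1: a=-4 b=-37/57 c=238/19 d=-449/57
  seg 2: a=0 b=44/57 c=-211/19 d=16/3
  seg 3: a=-5 b=-310/57 c=93/19 d=-325/456
  seg 4: a=-2 b=637/114 c=47/76 d=-47/228
S(5/2) = -131/76

Δ: Δ0=-9, Δ1=4, Δ2=-5, Δ3=3/2, Δ4=6
row 1: diag=4, rhs=78; c'=1/4, d'=39/2
row 2: denom=4−1·1/4=15/4; d'=(-54−1·39/2)/(15/4)=-98/5
row 3: denom=6−1·4/15=86/15; d'=(39−1·-98/5)/(86/15)=879/86
row 4: denom=6−2·15/43=228/43; d'=(27−2·879/86)/(228/43)=47/38
back: M4=47/38
back: M3=879/86−15/43·47/38=186/19
back: M2=-98/5−4/15·186/19=-422/19
back: M1=39/2−1/4·-422/19=476/19
M: M0=0, M1=476/19, M2=-422/19, M3=186/19, M4=47/38, M5=0
seg 0: a=5, c=M0/2=0, d=(M1−M0)/(6·1)=238/57, b=Δ0−h0·(2M0+M1)/6=-751/57
seg 1: a=-4, c=M1/2=238/19, d=(M2−M1)/(6·1)=-449/57, b=Δ1−h1·(2M1+M2)/6=-37/57
seg 2: a=0, c=M2/2=-211/19, d=(M3−M2)/(6·1)=16/3, b=Δ2−h2·(2M2+M3)/6=44/57
seg 3: a=-5, c=M3/2=93/19, d=(M4−M3)/(6·2)=-325/456, b=Δ3−h3·(2M3+M4)/6=-310/57
seg 4: a=-2, c=M4/2=47/76, d=(M5−M4)/(6·1)=-47/228, b=Δ4−h4·(2M4+M5)/6=637/114
t_q=5/2 → seg 2, τ=1/2; S=0+44/57·τ+-211/19·τ²+16/3·τ³=-131/76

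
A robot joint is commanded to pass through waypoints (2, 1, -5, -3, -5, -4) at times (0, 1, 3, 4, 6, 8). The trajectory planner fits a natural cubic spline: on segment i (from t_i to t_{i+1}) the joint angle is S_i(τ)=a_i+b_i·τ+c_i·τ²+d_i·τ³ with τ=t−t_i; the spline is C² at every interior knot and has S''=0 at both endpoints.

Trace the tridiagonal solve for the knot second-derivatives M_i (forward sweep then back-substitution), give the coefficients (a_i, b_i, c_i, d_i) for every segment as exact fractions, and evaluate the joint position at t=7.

Δ: Δ0=-1, Δ1=-3, Δ2=2, Δ3=-1, Δ4=1/2
row 1: diag=6, rhs=-12; c'=1/3, d'=-2
row 2: denom=6−2·1/3=16/3; d'=(30−2·-2)/(16/3)=51/8
row 3: denom=6−1·3/16=93/16; d'=(-18−1·51/8)/(93/16)=-130/31
row 4: denom=8−2·32/93=680/93; d'=(9−2·-130/31)/(680/93)=1617/680
back: M4=1617/680
back: M3=-130/31−32/93·1617/680=-426/85
back: M2=51/8−3/16·-426/85=2487/340
back: M1=-2−1/3·2487/340=-1509/340
M: M0=0, M1=-1509/340, M2=2487/340, M3=-426/85, M4=1617/680, M5=0
seg 0: a=2, c=M0/2=0, d=(M1−M0)/(6·1)=-503/680, b=Δ0−h0·(2M0+M1)/6=-177/680
seg 1: a=1, c=M1/2=-1509/680, d=(M2−M1)/(6·2)=333/340, b=Δ1−h1·(2M1+M2)/6=-843/340
seg 2: a=-5, c=M2/2=2487/680, d=(M3−M2)/(6·1)=-1397/680, b=Δ2−h2·(2M2+M3)/6=27/68
seg 3: a=-3, c=M3/2=-213/85, d=(M4−M3)/(6·2)=335/544, b=Δ3−h3·(2M3+M4)/6=1053/680
seg 4: a=-5, c=M4/2=1617/1360, d=(M5−M4)/(6·2)=-539/2720, b=Δ4−h4·(2M4+M5)/6=-369/340
t_q=7 → seg 4, τ=1; S=-5+-369/340·τ+1617/1360·τ²+-539/2720·τ³=-13857/2720

  seg 0: a=2 b=-177/680 c=0 d=-503/680
  seg 1: a=1 b=-843/340 c=-1509/680 d=333/340
  seg 2: a=-5 b=27/68 c=2487/680 d=-1397/680
  seg 3: a=-3 b=1053/680 c=-213/85 d=335/544
  seg 4: a=-5 b=-369/340 c=1617/1360 d=-539/2720
S(7) = -13857/2720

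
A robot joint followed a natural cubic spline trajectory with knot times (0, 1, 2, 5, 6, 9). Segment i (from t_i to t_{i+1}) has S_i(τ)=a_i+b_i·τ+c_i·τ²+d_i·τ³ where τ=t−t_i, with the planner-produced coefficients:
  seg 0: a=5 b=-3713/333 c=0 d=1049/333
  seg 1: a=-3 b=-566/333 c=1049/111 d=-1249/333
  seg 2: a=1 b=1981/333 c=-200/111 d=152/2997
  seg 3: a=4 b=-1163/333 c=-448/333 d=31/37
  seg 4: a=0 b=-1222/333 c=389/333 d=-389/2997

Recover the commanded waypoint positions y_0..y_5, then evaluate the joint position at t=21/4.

y_0=5 y_1=-3 y_2=1 y_3=4 y_4=0 y_5=-4
S(21/4) = 21709/7104

y_0 = S_0(0) = a_0 = 5
y_1 = S_1(0) = a_1 = -3
y_2 = S_2(0) = a_2 = 1
y_3 = S_3(0) = a_3 = 4
y_4 = S_4(0) = a_4 = 0
y_5 = S_4(3) = -4
t_q=21/4 is in segment 3 (τ=1/4); S_3(τ)=21709/7104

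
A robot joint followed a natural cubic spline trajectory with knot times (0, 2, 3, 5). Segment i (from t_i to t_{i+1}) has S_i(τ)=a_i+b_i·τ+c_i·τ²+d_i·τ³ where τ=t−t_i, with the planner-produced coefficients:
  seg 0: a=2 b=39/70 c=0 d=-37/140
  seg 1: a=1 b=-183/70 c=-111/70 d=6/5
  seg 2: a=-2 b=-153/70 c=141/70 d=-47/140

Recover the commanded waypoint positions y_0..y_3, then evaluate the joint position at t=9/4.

y_0 = S_0(0) = a_0 = 2
y_1 = S_1(0) = a_1 = 1
y_2 = S_2(0) = a_2 = -2
y_3 = S_2(2) = -1
t_q=9/4 is in segment 1 (τ=1/4); S_1(τ)=149/560

y_0=2 y_1=1 y_2=-2 y_3=-1
S(9/4) = 149/560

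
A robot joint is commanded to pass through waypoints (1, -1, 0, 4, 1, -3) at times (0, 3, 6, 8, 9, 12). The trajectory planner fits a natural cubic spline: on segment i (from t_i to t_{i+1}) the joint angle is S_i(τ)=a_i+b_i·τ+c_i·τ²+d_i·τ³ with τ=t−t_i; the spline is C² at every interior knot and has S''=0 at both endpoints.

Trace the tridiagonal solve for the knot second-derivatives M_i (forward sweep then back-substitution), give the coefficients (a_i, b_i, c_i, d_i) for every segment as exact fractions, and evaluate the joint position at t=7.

  seg 0: a=1 b=-1027/1611 c=0 d=-47/14499
  seg 1: a=-1 b=-1168/1611 c=-47/1611 d=1846/14499
  seg 2: a=0 b=4088/1611 c=1799/1611 d=-124/179
  seg 3: a=4 b=-2108/1611 c=-4897/1611 d=724/537
  seg 4: a=1 b=-5386/1611 c=1619/1611 d=-1619/14499
S(7) = 4771/1611

Δ: Δ0=-2/3, Δ1=1/3, Δ2=2, Δ3=-3, Δ4=-4/3
row 1: diag=12, rhs=6; c'=1/4, d'=1/2
row 2: denom=10−3·1/4=37/4; d'=(10−3·1/2)/(37/4)=34/37
row 3: denom=6−2·8/37=206/37; d'=(-30−2·34/37)/(206/37)=-589/103
row 4: denom=8−1·37/206=1611/206; d'=(10−1·-589/103)/(1611/206)=3238/1611
back: M4=3238/1611
back: M3=-589/103−37/206·3238/1611=-9794/1611
back: M2=34/37−8/37·-9794/1611=3598/1611
back: M1=1/2−1/4·3598/1611=-94/1611
M: M0=0, M1=-94/1611, M2=3598/1611, M3=-9794/1611, M4=3238/1611, M5=0
seg 0: a=1, c=M0/2=0, d=(M1−M0)/(6·3)=-47/14499, b=Δ0−h0·(2M0+M1)/6=-1027/1611
seg 1: a=-1, c=M1/2=-47/1611, d=(M2−M1)/(6·3)=1846/14499, b=Δ1−h1·(2M1+M2)/6=-1168/1611
seg 2: a=0, c=M2/2=1799/1611, d=(M3−M2)/(6·2)=-124/179, b=Δ2−h2·(2M2+M3)/6=4088/1611
seg 3: a=4, c=M3/2=-4897/1611, d=(M4−M3)/(6·1)=724/537, b=Δ3−h3·(2M3+M4)/6=-2108/1611
seg 4: a=1, c=M4/2=1619/1611, d=(M5−M4)/(6·3)=-1619/14499, b=Δ4−h4·(2M4+M5)/6=-5386/1611
t_q=7 → seg 2, τ=1; S=0+4088/1611·τ+1799/1611·τ²+-124/179·τ³=4771/1611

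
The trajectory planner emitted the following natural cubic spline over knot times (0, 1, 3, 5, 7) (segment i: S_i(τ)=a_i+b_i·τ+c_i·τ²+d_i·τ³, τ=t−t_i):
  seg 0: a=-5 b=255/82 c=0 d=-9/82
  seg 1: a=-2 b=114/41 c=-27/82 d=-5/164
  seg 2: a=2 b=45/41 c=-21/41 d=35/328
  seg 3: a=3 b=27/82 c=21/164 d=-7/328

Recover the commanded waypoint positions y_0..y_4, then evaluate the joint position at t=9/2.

y_0=-5 y_1=-2 y_2=2 y_3=3 y_4=4
S(9/2) = 7489/2624

y_0 = S_0(0) = a_0 = -5
y_1 = S_1(0) = a_1 = -2
y_2 = S_2(0) = a_2 = 2
y_3 = S_3(0) = a_3 = 3
y_4 = S_3(2) = 4
t_q=9/2 is in segment 2 (τ=3/2); S_2(τ)=7489/2624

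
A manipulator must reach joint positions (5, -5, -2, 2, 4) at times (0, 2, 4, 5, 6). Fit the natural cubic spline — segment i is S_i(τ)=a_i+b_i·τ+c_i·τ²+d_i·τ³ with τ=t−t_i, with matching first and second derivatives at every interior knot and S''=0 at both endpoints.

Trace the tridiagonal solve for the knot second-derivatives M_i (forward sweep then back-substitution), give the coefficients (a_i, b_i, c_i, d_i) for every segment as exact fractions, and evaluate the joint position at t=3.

Δ: Δ0=-5, Δ1=3/2, Δ2=4, Δ3=2
row 1: diag=8, rhs=39; c'=1/4, d'=39/8
row 2: denom=6−2·1/4=11/2; d'=(15−2·39/8)/(11/2)=21/22
row 3: denom=4−1·2/11=42/11; d'=(-12−1·21/22)/(42/11)=-95/28
back: M3=-95/28
back: M2=21/22−2/11·-95/28=11/7
back: M1=39/8−1/4·11/7=251/56
M: M0=0, M1=251/56, M2=11/7, M3=-95/28, M4=0
seg 0: a=5, c=M0/2=0, d=(M1−M0)/(6·2)=251/672, b=Δ0−h0·(2M0+M1)/6=-1091/168
seg 1: a=-5, c=M1/2=251/112, d=(M2−M1)/(6·2)=-163/672, b=Δ1−h1·(2M1+M2)/6=-169/84
seg 2: a=-2, c=M2/2=11/14, d=(M3−M2)/(6·1)=-139/168, b=Δ2−h2·(2M2+M3)/6=97/24
seg 3: a=2, c=M3/2=-95/56, d=(M4−M3)/(6·1)=95/168, b=Δ3−h3·(2M3+M4)/6=263/84
t_q=3 → seg 1, τ=1; S=-5+-169/84·τ+251/112·τ²+-163/672·τ³=-1123/224

  seg 0: a=5 b=-1091/168 c=0 d=251/672
  seg 1: a=-5 b=-169/84 c=251/112 d=-163/672
  seg 2: a=-2 b=97/24 c=11/14 d=-139/168
  seg 3: a=2 b=263/84 c=-95/56 d=95/168
S(3) = -1123/224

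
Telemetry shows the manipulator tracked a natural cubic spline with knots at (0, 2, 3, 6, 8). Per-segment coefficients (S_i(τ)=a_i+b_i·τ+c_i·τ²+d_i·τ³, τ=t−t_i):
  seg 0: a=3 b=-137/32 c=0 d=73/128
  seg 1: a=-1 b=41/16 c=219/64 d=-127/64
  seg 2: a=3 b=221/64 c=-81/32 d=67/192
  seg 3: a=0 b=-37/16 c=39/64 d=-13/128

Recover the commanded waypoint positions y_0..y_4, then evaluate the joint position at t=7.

y_0=3 y_1=-1 y_2=3 y_3=0 y_4=-3
S(7) = -231/128

y_0 = S_0(0) = a_0 = 3
y_1 = S_1(0) = a_1 = -1
y_2 = S_2(0) = a_2 = 3
y_3 = S_3(0) = a_3 = 0
y_4 = S_3(2) = -3
t_q=7 is in segment 3 (τ=1); S_3(τ)=-231/128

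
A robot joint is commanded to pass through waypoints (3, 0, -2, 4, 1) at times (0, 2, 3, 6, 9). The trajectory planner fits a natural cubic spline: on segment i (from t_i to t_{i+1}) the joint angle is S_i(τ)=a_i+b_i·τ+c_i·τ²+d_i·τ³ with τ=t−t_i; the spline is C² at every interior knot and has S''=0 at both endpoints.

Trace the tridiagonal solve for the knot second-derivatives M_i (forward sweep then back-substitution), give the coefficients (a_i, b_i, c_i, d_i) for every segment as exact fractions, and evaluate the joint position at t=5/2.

  seg 0: a=3 b=-94/85 c=0 d=-67/680
  seg 1: a=0 b=-389/170 c=-201/340 d=299/340
  seg 2: a=-2 b=-283/340 c=174/85 d=-25/68
  seg 3: a=4 b=259/170 c=-429/340 d=143/1020
S(5/2) = -643/544

Δ: Δ0=-3/2, Δ1=-2, Δ2=2, Δ3=-1
row 1: diag=6, rhs=-3; c'=1/6, d'=-1/2
row 2: denom=8−1·1/6=47/6; d'=(24−1·-1/2)/(47/6)=147/47
row 3: denom=12−3·18/47=510/47; d'=(-18−3·147/47)/(510/47)=-429/170
back: M3=-429/170
back: M2=147/47−18/47·-429/170=348/85
back: M1=-1/2−1/6·348/85=-201/170
M: M0=0, M1=-201/170, M2=348/85, M3=-429/170, M4=0
seg 0: a=3, c=M0/2=0, d=(M1−M0)/(6·2)=-67/680, b=Δ0−h0·(2M0+M1)/6=-94/85
seg 1: a=0, c=M1/2=-201/340, d=(M2−M1)/(6·1)=299/340, b=Δ1−h1·(2M1+M2)/6=-389/170
seg 2: a=-2, c=M2/2=174/85, d=(M3−M2)/(6·3)=-25/68, b=Δ2−h2·(2M2+M3)/6=-283/340
seg 3: a=4, c=M3/2=-429/340, d=(M4−M3)/(6·3)=143/1020, b=Δ3−h3·(2M3+M4)/6=259/170
t_q=5/2 → seg 1, τ=1/2; S=0+-389/170·τ+-201/340·τ²+299/340·τ³=-643/544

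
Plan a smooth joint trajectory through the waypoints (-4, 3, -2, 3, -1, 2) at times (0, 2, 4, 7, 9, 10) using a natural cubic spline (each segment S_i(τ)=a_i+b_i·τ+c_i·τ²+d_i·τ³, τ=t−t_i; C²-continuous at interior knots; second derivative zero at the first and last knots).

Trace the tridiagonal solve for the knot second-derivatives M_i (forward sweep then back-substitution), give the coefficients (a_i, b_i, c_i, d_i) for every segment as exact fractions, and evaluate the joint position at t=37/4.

Δ: Δ0=7/2, Δ1=-5/2, Δ2=5/3, Δ3=-2, Δ4=3
row 1: diag=8, rhs=-36; c'=1/4, d'=-9/2
row 2: denom=10−2·1/4=19/2; d'=(25−2·-9/2)/(19/2)=68/19
row 3: denom=10−3·6/19=172/19; d'=(-22−3·68/19)/(172/19)=-311/86
row 4: denom=6−2·19/86=239/43; d'=(30−2·-311/86)/(239/43)=1601/239
back: M4=1601/239
back: M3=-311/86−19/86·1601/239=-1218/239
back: M2=68/19−6/19·-1218/239=1240/239
back: M1=-9/2−1/4·1240/239=-2771/478
M: M0=0, M1=-2771/478, M2=1240/239, M3=-1218/239, M4=1601/239, M5=0
seg 0: a=-4, c=M0/2=0, d=(M1−M0)/(6·2)=-2771/5736, b=Δ0−h0·(2M0+M1)/6=3895/717
seg 1: a=3, c=M1/2=-2771/956, d=(M2−M1)/(6·2)=5251/5736, b=Δ1−h1·(2M1+M2)/6=-523/1434
seg 2: a=-2, c=M2/2=620/239, d=(M3−M2)/(6·3)=-1229/2151, b=Δ2−h2·(2M2+M3)/6=-698/717
seg 3: a=3, c=M3/2=-609/239, d=(M4−M3)/(6·2)=2819/2868, b=Δ3−h3·(2M3+M4)/6=-599/717
seg 4: a=-1, c=M4/2=1601/478, d=(M5−M4)/(6·1)=-1601/1434, b=Δ4−h4·(2M4+M5)/6=550/717
t_q=37/4 → seg 4, τ=1/4; S=-1+550/717·τ+1601/478·τ²+-1601/1434·τ³=-18855/30592

  seg 0: a=-4 b=3895/717 c=0 d=-2771/5736
  seg 1: a=3 b=-523/1434 c=-2771/956 d=5251/5736
  seg 2: a=-2 b=-698/717 c=620/239 d=-1229/2151
  seg 3: a=3 b=-599/717 c=-609/239 d=2819/2868
  seg 4: a=-1 b=550/717 c=1601/478 d=-1601/1434
S(37/4) = -18855/30592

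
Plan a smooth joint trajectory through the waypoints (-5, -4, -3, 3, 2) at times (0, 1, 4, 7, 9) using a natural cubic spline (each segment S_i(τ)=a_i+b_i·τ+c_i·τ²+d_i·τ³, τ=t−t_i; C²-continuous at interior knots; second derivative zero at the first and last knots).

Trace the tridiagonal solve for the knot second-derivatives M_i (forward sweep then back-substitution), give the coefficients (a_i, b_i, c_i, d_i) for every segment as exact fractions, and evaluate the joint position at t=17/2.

Δ: Δ0=1, Δ1=1/3, Δ2=2, Δ3=-1/2
row 1: diag=8, rhs=-4; c'=3/8, d'=-1/2
row 2: denom=12−3·3/8=87/8; d'=(10−3·-1/2)/(87/8)=92/87
row 3: denom=10−3·8/29=266/29; d'=(-15−3·92/87)/(266/29)=-527/266
back: M3=-527/266
back: M2=92/87−8/29·-527/266=640/399
back: M1=-1/2−3/8·640/399=-293/266
M: M0=0, M1=-293/266, M2=640/399, M3=-527/266, M4=0
seg 0: a=-5, c=M0/2=0, d=(M1−M0)/(6·1)=-293/1596, b=Δ0−h0·(2M0+M1)/6=1889/1596
seg 1: a=-4, c=M1/2=-293/532, d=(M2−M1)/(6·3)=2159/14364, b=Δ1−h1·(2M1+M2)/6=505/798
seg 2: a=-3, c=M2/2=320/399, d=(M3−M2)/(6·3)=-2861/14364, b=Δ2−h2·(2M2+M3)/6=2213/1596
seg 3: a=3, c=M3/2=-527/532, d=(M4−M3)/(6·2)=527/3192, b=Δ3−h3·(2M3+M4)/6=655/798
t_q=17/2 → seg 3, τ=3/2; S=3+655/798·τ+-527/532·τ²+527/3192·τ³=21787/8512

  seg 0: a=-5 b=1889/1596 c=0 d=-293/1596
  seg 1: a=-4 b=505/798 c=-293/532 d=2159/14364
  seg 2: a=-3 b=2213/1596 c=320/399 d=-2861/14364
  seg 3: a=3 b=655/798 c=-527/532 d=527/3192
S(17/2) = 21787/8512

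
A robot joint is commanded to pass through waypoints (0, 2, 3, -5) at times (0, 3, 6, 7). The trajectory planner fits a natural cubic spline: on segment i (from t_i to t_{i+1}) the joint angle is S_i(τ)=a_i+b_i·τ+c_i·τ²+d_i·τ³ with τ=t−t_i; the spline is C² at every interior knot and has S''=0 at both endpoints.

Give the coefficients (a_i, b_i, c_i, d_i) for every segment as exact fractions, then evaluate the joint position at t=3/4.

Δ: Δ0=2/3, Δ1=1/3, Δ2=-8
row 1: diag=12, rhs=-2; c'=1/4, d'=-1/6
row 2: denom=8−3·1/4=29/4; d'=(-50−3·-1/6)/(29/4)=-198/29
back: M2=-198/29
back: M1=-1/6−1/4·-198/29=134/87
M: M0=0, M1=134/87, M2=-198/29, M3=0
seg 0: a=0, c=M0/2=0, d=(M1−M0)/(6·3)=67/783, b=Δ0−h0·(2M0+M1)/6=-3/29
seg 1: a=2, c=M1/2=67/87, d=(M2−M1)/(6·3)=-364/783, b=Δ1−h1·(2M1+M2)/6=64/29
seg 2: a=3, c=M2/2=-99/29, d=(M3−M2)/(6·1)=33/29, b=Δ2−h2·(2M2+M3)/6=-166/29
t_q=3/4 → seg 0, τ=3/4; S=0+-3/29·τ+0·τ²+67/783·τ³=-77/1856

  seg 0: a=0 b=-3/29 c=0 d=67/783
  seg 1: a=2 b=64/29 c=67/87 d=-364/783
  seg 2: a=3 b=-166/29 c=-99/29 d=33/29
S(3/4) = -77/1856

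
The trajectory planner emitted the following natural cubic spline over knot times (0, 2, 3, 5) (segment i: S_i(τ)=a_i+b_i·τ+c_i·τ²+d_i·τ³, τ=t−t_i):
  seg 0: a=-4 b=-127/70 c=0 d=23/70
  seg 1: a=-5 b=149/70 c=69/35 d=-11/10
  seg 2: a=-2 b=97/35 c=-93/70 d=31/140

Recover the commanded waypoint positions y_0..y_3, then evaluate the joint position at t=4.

y_0=-4 y_1=-5 y_2=-2 y_3=0
S(4) = -47/140

y_0 = S_0(0) = a_0 = -4
y_1 = S_1(0) = a_1 = -5
y_2 = S_2(0) = a_2 = -2
y_3 = S_2(2) = 0
t_q=4 is in segment 2 (τ=1); S_2(τ)=-47/140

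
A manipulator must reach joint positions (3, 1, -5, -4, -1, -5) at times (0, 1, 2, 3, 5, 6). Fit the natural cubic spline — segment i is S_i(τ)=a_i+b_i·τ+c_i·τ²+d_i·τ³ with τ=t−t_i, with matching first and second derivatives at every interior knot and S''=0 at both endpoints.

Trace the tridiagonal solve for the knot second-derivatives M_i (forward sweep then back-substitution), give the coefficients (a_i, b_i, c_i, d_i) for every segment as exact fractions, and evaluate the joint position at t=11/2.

Δ: Δ0=-2, Δ1=-6, Δ2=1, Δ3=3/2, Δ4=-4
row 1: diag=4, rhs=-24; c'=1/4, d'=-6
row 2: denom=4−1·1/4=15/4; d'=(42−1·-6)/(15/4)=64/5
row 3: denom=6−1·4/15=86/15; d'=(3−1·64/5)/(86/15)=-147/86
row 4: denom=6−2·15/43=228/43; d'=(-33−2·-147/86)/(228/43)=-106/19
back: M4=-106/19
back: M3=-147/86−15/43·-106/19=9/38
back: M2=64/5−4/15·9/38=242/19
back: M1=-6−1/4·242/19=-349/38
M: M0=0, M1=-349/38, M2=242/19, M3=9/38, M4=-106/19, M5=0
seg 0: a=3, c=M0/2=0, d=(M1−M0)/(6·1)=-349/228, b=Δ0−h0·(2M0+M1)/6=-107/228
seg 1: a=1, c=M1/2=-349/76, d=(M2−M1)/(6·1)=833/228, b=Δ1−h1·(2M1+M2)/6=-577/114
seg 2: a=-5, c=M2/2=121/19, d=(M3−M2)/(6·1)=-25/12, b=Δ2−h2·(2M2+M3)/6=-749/228
seg 3: a=-4, c=M3/2=9/76, d=(M4−M3)/(6·2)=-221/456, b=Δ3−h3·(2M3+M4)/6=365/114
seg 4: a=-1, c=M4/2=-53/19, d=(M5−M4)/(6·1)=53/57, b=Δ4−h4·(2M4+M5)/6=-122/57
t_q=11/2 → seg 4, τ=1/2; S=-1+-122/57·τ+-53/19·τ²+53/57·τ³=-403/152

  seg 0: a=3 b=-107/228 c=0 d=-349/228
  seg 1: a=1 b=-577/114 c=-349/76 d=833/228
  seg 2: a=-5 b=-749/228 c=121/19 d=-25/12
  seg 3: a=-4 b=365/114 c=9/76 d=-221/456
  seg 4: a=-1 b=-122/57 c=-53/19 d=53/57
S(11/2) = -403/152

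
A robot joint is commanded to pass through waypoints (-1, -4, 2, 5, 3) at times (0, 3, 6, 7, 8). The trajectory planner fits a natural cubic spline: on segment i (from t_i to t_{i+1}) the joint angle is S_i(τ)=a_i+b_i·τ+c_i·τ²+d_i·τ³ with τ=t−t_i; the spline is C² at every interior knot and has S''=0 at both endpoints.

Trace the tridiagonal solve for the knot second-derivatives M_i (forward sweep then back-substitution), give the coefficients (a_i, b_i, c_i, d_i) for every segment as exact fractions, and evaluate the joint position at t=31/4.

Δ: Δ0=-1, Δ1=2, Δ2=3, Δ3=-2
row 1: diag=12, rhs=18; c'=1/4, d'=3/2
row 2: denom=8−3·1/4=29/4; d'=(6−3·3/2)/(29/4)=6/29
row 3: denom=4−1·4/29=112/29; d'=(-30−1·6/29)/(112/29)=-219/28
back: M3=-219/28
back: M2=6/29−4/29·-219/28=9/7
back: M1=3/2−1/4·9/7=33/28
M: M0=0, M1=33/28, M2=9/7, M3=-219/28, M4=0
seg 0: a=-1, c=M0/2=0, d=(M1−M0)/(6·3)=11/168, b=Δ0−h0·(2M0+M1)/6=-89/56
seg 1: a=-4, c=M1/2=33/56, d=(M2−M1)/(6·3)=1/168, b=Δ1−h1·(2M1+M2)/6=5/28
seg 2: a=2, c=M2/2=9/14, d=(M3−M2)/(6·1)=-85/56, b=Δ2−h2·(2M2+M3)/6=31/8
seg 3: a=5, c=M3/2=-219/56, d=(M4−M3)/(6·1)=73/56, b=Δ3−h3·(2M3+M4)/6=17/28
t_q=31/4 → seg 3, τ=3/4; S=5+17/28·τ+-219/56·τ²+73/56·τ³=13639/3584

  seg 0: a=-1 b=-89/56 c=0 d=11/168
  seg 1: a=-4 b=5/28 c=33/56 d=1/168
  seg 2: a=2 b=31/8 c=9/14 d=-85/56
  seg 3: a=5 b=17/28 c=-219/56 d=73/56
S(31/4) = 13639/3584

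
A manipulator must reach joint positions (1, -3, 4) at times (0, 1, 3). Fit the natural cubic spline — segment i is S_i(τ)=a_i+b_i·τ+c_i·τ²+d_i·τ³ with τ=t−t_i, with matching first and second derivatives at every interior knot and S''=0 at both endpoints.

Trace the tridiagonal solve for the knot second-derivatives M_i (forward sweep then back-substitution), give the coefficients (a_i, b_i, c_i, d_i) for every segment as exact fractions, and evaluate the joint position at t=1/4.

Δ: Δ0=-4, Δ1=7/2
row 1: diag=6, rhs=45; c'=1/3, d'=15/2
back: M1=15/2
M: M0=0, M1=15/2, M2=0
seg 0: a=1, c=M0/2=0, d=(M1−M0)/(6·1)=5/4, b=Δ0−h0·(2M0+M1)/6=-21/4
seg 1: a=-3, c=M1/2=15/4, d=(M2−M1)/(6·2)=-5/8, b=Δ1−h1·(2M1+M2)/6=-3/2
t_q=1/4 → seg 0, τ=1/4; S=1+-21/4·τ+0·τ²+5/4·τ³=-75/256

  seg 0: a=1 b=-21/4 c=0 d=5/4
  seg 1: a=-3 b=-3/2 c=15/4 d=-5/8
S(1/4) = -75/256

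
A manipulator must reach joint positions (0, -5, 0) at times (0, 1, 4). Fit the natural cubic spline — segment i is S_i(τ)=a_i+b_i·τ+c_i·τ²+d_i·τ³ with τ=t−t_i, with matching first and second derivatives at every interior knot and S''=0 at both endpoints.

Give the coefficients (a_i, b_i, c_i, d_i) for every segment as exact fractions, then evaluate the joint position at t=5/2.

  seg 0: a=0 b=-35/6 c=0 d=5/6
  seg 1: a=-5 b=-10/3 c=5/2 d=-5/18
S(5/2) = -85/16

Δ: Δ0=-5, Δ1=5/3
row 1: diag=8, rhs=40; c'=3/8, d'=5
back: M1=5
M: M0=0, M1=5, M2=0
seg 0: a=0, c=M0/2=0, d=(M1−M0)/(6·1)=5/6, b=Δ0−h0·(2M0+M1)/6=-35/6
seg 1: a=-5, c=M1/2=5/2, d=(M2−M1)/(6·3)=-5/18, b=Δ1−h1·(2M1+M2)/6=-10/3
t_q=5/2 → seg 1, τ=3/2; S=-5+-10/3·τ+5/2·τ²+-5/18·τ³=-85/16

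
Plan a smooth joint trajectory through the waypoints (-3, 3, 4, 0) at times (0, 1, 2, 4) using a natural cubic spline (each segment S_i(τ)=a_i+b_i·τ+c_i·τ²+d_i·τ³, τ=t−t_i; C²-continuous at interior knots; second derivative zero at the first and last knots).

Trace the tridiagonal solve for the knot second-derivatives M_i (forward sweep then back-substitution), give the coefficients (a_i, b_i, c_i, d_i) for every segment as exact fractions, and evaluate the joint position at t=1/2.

Δ: Δ0=6, Δ1=1, Δ2=-2
row 1: diag=4, rhs=-30; c'=1/4, d'=-15/2
row 2: denom=6−1·1/4=23/4; d'=(-18−1·-15/2)/(23/4)=-42/23
back: M2=-42/23
back: M1=-15/2−1/4·-42/23=-162/23
M: M0=0, M1=-162/23, M2=-42/23, M3=0
seg 0: a=-3, c=M0/2=0, d=(M1−M0)/(6·1)=-27/23, b=Δ0−h0·(2M0+M1)/6=165/23
seg 1: a=3, c=M1/2=-81/23, d=(M2−M1)/(6·1)=20/23, b=Δ1−h1·(2M1+M2)/6=84/23
seg 2: a=4, c=M2/2=-21/23, d=(M3−M2)/(6·2)=7/46, b=Δ2−h2·(2M2+M3)/6=-18/23
t_q=1/2 → seg 0, τ=1/2; S=-3+165/23·τ+0·τ²+-27/23·τ³=81/184

  seg 0: a=-3 b=165/23 c=0 d=-27/23
  seg 1: a=3 b=84/23 c=-81/23 d=20/23
  seg 2: a=4 b=-18/23 c=-21/23 d=7/46
S(1/2) = 81/184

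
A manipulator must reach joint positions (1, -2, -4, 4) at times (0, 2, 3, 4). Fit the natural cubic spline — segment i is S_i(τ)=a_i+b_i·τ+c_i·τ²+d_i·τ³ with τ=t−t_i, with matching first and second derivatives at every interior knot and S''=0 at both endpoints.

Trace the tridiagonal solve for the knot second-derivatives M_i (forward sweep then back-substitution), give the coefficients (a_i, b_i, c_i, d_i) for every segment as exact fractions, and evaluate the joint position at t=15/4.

  seg 0: a=1 b=-21/46 c=0 d=-6/23
  seg 1: a=-2 b=-165/46 c=-36/23 d=145/46
  seg 2: a=-4 b=63/23 c=363/46 d=-121/46
S(15/4) = 4073/2944

Δ: Δ0=-3/2, Δ1=-2, Δ2=8
row 1: diag=6, rhs=-3; c'=1/6, d'=-1/2
row 2: denom=4−1·1/6=23/6; d'=(60−1·-1/2)/(23/6)=363/23
back: M2=363/23
back: M1=-1/2−1/6·363/23=-72/23
M: M0=0, M1=-72/23, M2=363/23, M3=0
seg 0: a=1, c=M0/2=0, d=(M1−M0)/(6·2)=-6/23, b=Δ0−h0·(2M0+M1)/6=-21/46
seg 1: a=-2, c=M1/2=-36/23, d=(M2−M1)/(6·1)=145/46, b=Δ1−h1·(2M1+M2)/6=-165/46
seg 2: a=-4, c=M2/2=363/46, d=(M3−M2)/(6·1)=-121/46, b=Δ2−h2·(2M2+M3)/6=63/23
t_q=15/4 → seg 2, τ=3/4; S=-4+63/23·τ+363/46·τ²+-121/46·τ³=4073/2944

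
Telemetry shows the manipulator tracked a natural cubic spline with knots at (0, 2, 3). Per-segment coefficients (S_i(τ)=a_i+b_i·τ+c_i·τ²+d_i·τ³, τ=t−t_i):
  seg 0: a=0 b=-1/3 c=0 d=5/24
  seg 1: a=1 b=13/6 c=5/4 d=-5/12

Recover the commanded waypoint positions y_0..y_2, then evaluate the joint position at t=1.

y_0=0 y_1=1 y_2=4
S(1) = -1/8

y_0 = S_0(0) = a_0 = 0
y_1 = S_1(0) = a_1 = 1
y_2 = S_1(1) = 4
t_q=1 is in segment 0 (τ=1); S_0(τ)=-1/8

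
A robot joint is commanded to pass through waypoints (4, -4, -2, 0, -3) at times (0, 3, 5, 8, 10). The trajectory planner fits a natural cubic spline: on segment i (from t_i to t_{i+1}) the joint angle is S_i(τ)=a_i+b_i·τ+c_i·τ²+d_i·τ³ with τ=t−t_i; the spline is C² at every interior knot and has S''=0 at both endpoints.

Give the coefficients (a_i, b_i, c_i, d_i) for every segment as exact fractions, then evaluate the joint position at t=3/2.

  seg 0: a=4 b=-1651/435 c=0 d=491/3915
  seg 1: a=-4 b=-178/435 c=491/435 d=-123/580
  seg 2: a=-2 b=679/435 c=-25/174 d=-403/7830
  seg 3: a=0 b=-601/870 c=-88/145 d=44/435
S(3/2) = -1473/1160

Δ: Δ0=-8/3, Δ1=1, Δ2=2/3, Δ3=-3/2
row 1: diag=10, rhs=22; c'=1/5, d'=11/5
row 2: denom=10−2·1/5=48/5; d'=(-2−2·11/5)/(48/5)=-2/3
row 3: denom=10−3·5/16=145/16; d'=(-13−3·-2/3)/(145/16)=-176/145
back: M3=-176/145
back: M2=-2/3−5/16·-176/145=-25/87
back: M1=11/5−1/5·-25/87=982/435
M: M0=0, M1=982/435, M2=-25/87, M3=-176/145, M4=0
seg 0: a=4, c=M0/2=0, d=(M1−M0)/(6·3)=491/3915, b=Δ0−h0·(2M0+M1)/6=-1651/435
seg 1: a=-4, c=M1/2=491/435, d=(M2−M1)/(6·2)=-123/580, b=Δ1−h1·(2M1+M2)/6=-178/435
seg 2: a=-2, c=M2/2=-25/174, d=(M3−M2)/(6·3)=-403/7830, b=Δ2−h2·(2M2+M3)/6=679/435
seg 3: a=0, c=M3/2=-88/145, d=(M4−M3)/(6·2)=44/435, b=Δ3−h3·(2M3+M4)/6=-601/870
t_q=3/2 → seg 0, τ=3/2; S=4+-1651/435·τ+0·τ²+491/3915·τ³=-1473/1160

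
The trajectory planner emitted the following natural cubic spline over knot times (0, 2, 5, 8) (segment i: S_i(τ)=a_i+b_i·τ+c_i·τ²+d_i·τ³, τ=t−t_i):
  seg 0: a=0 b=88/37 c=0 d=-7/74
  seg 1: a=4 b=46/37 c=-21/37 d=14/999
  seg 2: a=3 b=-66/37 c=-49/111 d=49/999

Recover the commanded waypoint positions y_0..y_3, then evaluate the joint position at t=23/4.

y_0 = S_0(0) = a_0 = 0
y_1 = S_1(0) = a_1 = 4
y_2 = S_2(0) = a_2 = 3
y_3 = S_2(3) = -5
t_q=23/4 is in segment 2 (τ=3/4); S_2(τ)=3397/2368

y_0=0 y_1=4 y_2=3 y_3=-5
S(23/4) = 3397/2368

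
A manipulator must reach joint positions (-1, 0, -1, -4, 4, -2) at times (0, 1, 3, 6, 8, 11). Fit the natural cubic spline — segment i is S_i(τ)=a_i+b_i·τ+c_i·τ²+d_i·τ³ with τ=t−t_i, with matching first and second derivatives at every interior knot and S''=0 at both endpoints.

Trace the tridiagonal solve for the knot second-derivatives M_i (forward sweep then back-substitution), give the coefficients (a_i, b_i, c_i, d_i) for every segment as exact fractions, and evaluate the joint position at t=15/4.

  seg 0: a=-1 b=61/52 c=0 d=-9/52
  seg 1: a=0 b=17/26 c=-27/52 d=-3/104
  seg 2: a=-1 b=-23/13 c=-9/13 d=37/117
  seg 3: a=-4 b=34/13 c=28/13 d=-19/26
  seg 4: a=4 b=32/13 c=-29/13 d=29/117
S(15/4) = -2149/832

Δ: Δ0=1, Δ1=-1/2, Δ2=-1, Δ3=4, Δ4=-2
row 1: diag=6, rhs=-9; c'=1/3, d'=-3/2
row 2: denom=10−2·1/3=28/3; d'=(-3−2·-3/2)/(28/3)=0
row 3: denom=10−3·9/28=253/28; d'=(30−3·0)/(253/28)=840/253
row 4: denom=10−2·56/253=2418/253; d'=(-36−2·840/253)/(2418/253)=-58/13
back: M4=-58/13
back: M3=840/253−56/253·-58/13=56/13
back: M2=0−9/28·56/13=-18/13
back: M1=-3/2−1/3·-18/13=-27/26
M: M0=0, M1=-27/26, M2=-18/13, M3=56/13, M4=-58/13, M5=0
seg 0: a=-1, c=M0/2=0, d=(M1−M0)/(6·1)=-9/52, b=Δ0−h0·(2M0+M1)/6=61/52
seg 1: a=0, c=M1/2=-27/52, d=(M2−M1)/(6·2)=-3/104, b=Δ1−h1·(2M1+M2)/6=17/26
seg 2: a=-1, c=M2/2=-9/13, d=(M3−M2)/(6·3)=37/117, b=Δ2−h2·(2M2+M3)/6=-23/13
seg 3: a=-4, c=M3/2=28/13, d=(M4−M3)/(6·2)=-19/26, b=Δ3−h3·(2M3+M4)/6=34/13
seg 4: a=4, c=M4/2=-29/13, d=(M5−M4)/(6·3)=29/117, b=Δ4−h4·(2M4+M5)/6=32/13
t_q=15/4 → seg 2, τ=3/4; S=-1+-23/13·τ+-9/13·τ²+37/117·τ³=-2149/832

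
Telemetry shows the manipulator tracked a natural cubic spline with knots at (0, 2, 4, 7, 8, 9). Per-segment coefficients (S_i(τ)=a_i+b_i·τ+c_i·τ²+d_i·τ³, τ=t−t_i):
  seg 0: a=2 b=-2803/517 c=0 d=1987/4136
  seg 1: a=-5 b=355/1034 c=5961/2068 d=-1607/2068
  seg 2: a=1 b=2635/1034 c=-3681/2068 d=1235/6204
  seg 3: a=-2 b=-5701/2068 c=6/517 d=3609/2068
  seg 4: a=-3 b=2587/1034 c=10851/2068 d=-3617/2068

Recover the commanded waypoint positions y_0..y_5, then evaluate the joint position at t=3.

y_0=2 y_1=-5 y_2=1 y_3=-2 y_4=-3 y_5=3
S(3) = -1319/517

y_0 = S_0(0) = a_0 = 2
y_1 = S_1(0) = a_1 = -5
y_2 = S_2(0) = a_2 = 1
y_3 = S_3(0) = a_3 = -2
y_4 = S_4(0) = a_4 = -3
y_5 = S_4(1) = 3
t_q=3 is in segment 1 (τ=1); S_1(τ)=-1319/517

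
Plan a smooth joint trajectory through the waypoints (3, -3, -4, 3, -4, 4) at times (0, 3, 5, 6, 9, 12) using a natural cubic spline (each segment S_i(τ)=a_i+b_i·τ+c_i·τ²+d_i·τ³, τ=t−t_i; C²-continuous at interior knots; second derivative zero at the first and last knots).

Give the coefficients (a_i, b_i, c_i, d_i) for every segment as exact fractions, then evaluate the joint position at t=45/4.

Δ: Δ0=-2, Δ1=-1/2, Δ2=7, Δ3=-7/3, Δ4=8/3
row 1: diag=10, rhs=9; c'=1/5, d'=9/10
row 2: denom=6−2·1/5=28/5; d'=(45−2·9/10)/(28/5)=54/7
row 3: denom=8−1·5/28=219/28; d'=(-56−1·54/7)/(219/28)=-1784/219
row 4: denom=12−3·28/73=792/73; d'=(30−3·-1784/219)/(792/73)=1987/396
back: M4=1987/396
back: M3=-1784/219−28/73·1987/396=-997/99
back: M2=54/7−5/28·-997/99=3767/396
back: M1=9/10−1/5·3767/396=-397/396
M: M0=0, M1=-397/396, M2=3767/396, M3=-997/99, M4=1987/396, M5=0
seg 0: a=3, c=M0/2=0, d=(M1−M0)/(6·3)=-397/7128, b=Δ0−h0·(2M0+M1)/6=-1187/792
seg 1: a=-3, c=M1/2=-397/792, d=(M2−M1)/(6·2)=347/396, b=Δ1−h1·(2M1+M2)/6=-1189/396
seg 2: a=-4, c=M2/2=3767/792, d=(M3−M2)/(6·1)=-235/72, b=Δ2−h2·(2M2+M3)/6=727/132
seg 3: a=3, c=M3/2=-997/198, d=(M4−M3)/(6·3)=5975/7128, b=Δ3−h3·(2M3+M4)/6=4141/792
seg 4: a=-4, c=M4/2=1987/792, d=(M5−M4)/(6·3)=-1987/7128, b=Δ4−h4·(2M4+M5)/6=-931/396
t_q=45/4 → seg 4, τ=9/4; S=-4+-931/396·τ+1987/792·τ²+-1987/7128·τ³=1329/5632

  seg 0: a=3 b=-1187/792 c=0 d=-397/7128
  seg 1: a=-3 b=-1189/396 c=-397/792 d=347/396
  seg 2: a=-4 b=727/132 c=3767/792 d=-235/72
  seg 3: a=3 b=4141/792 c=-997/198 d=5975/7128
  seg 4: a=-4 b=-931/396 c=1987/792 d=-1987/7128
S(45/4) = 1329/5632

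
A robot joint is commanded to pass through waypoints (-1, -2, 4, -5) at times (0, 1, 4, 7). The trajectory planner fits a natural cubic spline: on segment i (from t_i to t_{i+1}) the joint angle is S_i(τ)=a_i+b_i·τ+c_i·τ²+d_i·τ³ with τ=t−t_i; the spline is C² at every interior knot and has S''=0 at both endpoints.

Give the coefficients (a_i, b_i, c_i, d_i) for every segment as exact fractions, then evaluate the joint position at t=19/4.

  seg 0: a=-1 b=-46/29 c=0 d=17/29
  seg 1: a=-2 b=5/29 c=51/29 d=-100/261
  seg 2: a=4 b=11/29 c=-49/29 d=49/261
S(19/4) = 6335/1856

Δ: Δ0=-1, Δ1=2, Δ2=-3
row 1: diag=8, rhs=18; c'=3/8, d'=9/4
row 2: denom=12−3·3/8=87/8; d'=(-30−3·9/4)/(87/8)=-98/29
back: M2=-98/29
back: M1=9/4−3/8·-98/29=102/29
M: M0=0, M1=102/29, M2=-98/29, M3=0
seg 0: a=-1, c=M0/2=0, d=(M1−M0)/(6·1)=17/29, b=Δ0−h0·(2M0+M1)/6=-46/29
seg 1: a=-2, c=M1/2=51/29, d=(M2−M1)/(6·3)=-100/261, b=Δ1−h1·(2M1+M2)/6=5/29
seg 2: a=4, c=M2/2=-49/29, d=(M3−M2)/(6·3)=49/261, b=Δ2−h2·(2M2+M3)/6=11/29
t_q=19/4 → seg 2, τ=3/4; S=4+11/29·τ+-49/29·τ²+49/261·τ³=6335/1856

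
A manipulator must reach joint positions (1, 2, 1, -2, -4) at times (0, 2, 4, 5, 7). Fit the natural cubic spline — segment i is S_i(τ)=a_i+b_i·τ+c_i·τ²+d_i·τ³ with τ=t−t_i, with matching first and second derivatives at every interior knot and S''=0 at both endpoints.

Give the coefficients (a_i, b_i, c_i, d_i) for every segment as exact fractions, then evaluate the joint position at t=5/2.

  seg 0: a=1 b=65/128 c=0 d=-1/512
  seg 1: a=2 b=31/64 c=-3/256 d=-123/512
  seg 2: a=1 b=-313/128 c=-93/64 d=115/128
  seg 3: a=-2 b=-85/32 c=159/128 d=-53/256
S(5/2) = 9049/4096

Δ: Δ0=1/2, Δ1=-1/2, Δ2=-3, Δ3=-1
row 1: diag=8, rhs=-6; c'=1/4, d'=-3/4
row 2: denom=6−2·1/4=11/2; d'=(-15−2·-3/4)/(11/2)=-27/11
row 3: denom=6−1·2/11=64/11; d'=(12−1·-27/11)/(64/11)=159/64
back: M3=159/64
back: M2=-27/11−2/11·159/64=-93/32
back: M1=-3/4−1/4·-93/32=-3/128
M: M0=0, M1=-3/128, M2=-93/32, M3=159/64, M4=0
seg 0: a=1, c=M0/2=0, d=(M1−M0)/(6·2)=-1/512, b=Δ0−h0·(2M0+M1)/6=65/128
seg 1: a=2, c=M1/2=-3/256, d=(M2−M1)/(6·2)=-123/512, b=Δ1−h1·(2M1+M2)/6=31/64
seg 2: a=1, c=M2/2=-93/64, d=(M3−M2)/(6·1)=115/128, b=Δ2−h2·(2M2+M3)/6=-313/128
seg 3: a=-2, c=M3/2=159/128, d=(M4−M3)/(6·2)=-53/256, b=Δ3−h3·(2M3+M4)/6=-85/32
t_q=5/2 → seg 1, τ=1/2; S=2+31/64·τ+-3/256·τ²+-123/512·τ³=9049/4096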